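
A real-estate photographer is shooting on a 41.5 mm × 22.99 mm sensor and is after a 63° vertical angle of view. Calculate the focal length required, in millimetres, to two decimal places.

From α = 2·arctan(h/2f) we get f = h / (2·tan(α/2)).
With h = 22.99 mm and α/2 = 31.5°, tan(α/2) ≈ 0.61280, so f ≈ 22.99 / 1.22560 ≈ 18.7581 mm.

18.76 mm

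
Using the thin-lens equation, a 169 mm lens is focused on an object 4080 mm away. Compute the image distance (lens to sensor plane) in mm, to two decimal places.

1/dᵢ = 1/f − 1/dₒ = 1/169 − 1/4080 = 0.0056721 mm⁻¹.
dᵢ = 1/0.0056721 ≈ 176.3027 mm.

176.30 mm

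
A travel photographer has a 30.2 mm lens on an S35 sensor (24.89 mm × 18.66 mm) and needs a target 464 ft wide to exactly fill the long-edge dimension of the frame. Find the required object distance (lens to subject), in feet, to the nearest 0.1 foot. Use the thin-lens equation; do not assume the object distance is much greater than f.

W: 464 ft × 304.8 mm/ft = 141427.20 mm.
Magnification m = w/W = dᵢ/dₒ; combined with 1/f = 1/dₒ + 1/dᵢ this gives dₒ = f·(1 + W/w).
dₒ = 30.2 mm × (1 + 141427/24.89) = 30.2 × 5683.0890 ≈ 171629.288 mm = 171629.288/304.8 ft = 563.088 ft.

563.1 ft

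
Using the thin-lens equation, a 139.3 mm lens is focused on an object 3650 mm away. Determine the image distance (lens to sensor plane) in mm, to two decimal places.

144.83 mm

1/dᵢ = 1/f − 1/dₒ = 1/139.3 − 1/3650 = 0.0069048 mm⁻¹.
dᵢ = 1/0.0069048 ≈ 144.8272 mm.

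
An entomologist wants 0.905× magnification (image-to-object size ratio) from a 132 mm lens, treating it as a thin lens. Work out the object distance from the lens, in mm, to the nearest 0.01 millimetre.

277.86 mm

With m = dᵢ/dₒ and 1/f = 1/dₒ + 1/dᵢ, substituting dᵢ = m·dₒ gives 1/f = (1 + 1/m)/dₒ, hence dₒ = f·(1 + 1/m).
dₒ = 132 × (1 + 1/0.905) = 132 × 2.10497 ≈ 277.856 mm.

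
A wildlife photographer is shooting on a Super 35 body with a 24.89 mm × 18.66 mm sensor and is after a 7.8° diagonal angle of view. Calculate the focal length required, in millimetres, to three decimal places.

228.154 mm

Sensor diagonal = √(24.89² + 18.66²) = √967.7077 ≈ 31.1080 mm.
From α = 2·arctan(d/2f) we get f = d / (2·tan(α/2)).
With d = 31.1080 mm and α/2 = 3.9°, tan(α/2) ≈ 0.06817, so f ≈ 31.1080 / 0.13635 ≈ 228.1543 mm.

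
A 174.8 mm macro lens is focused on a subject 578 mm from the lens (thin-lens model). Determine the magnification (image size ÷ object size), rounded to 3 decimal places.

Thin lens: 1/f = 1/dₒ + 1/dᵢ → 1/dᵢ = 1/174.8 − 1/578 = 0.0039907 mm⁻¹, so dᵢ ≈ 250.5813 mm.
Magnification m = dᵢ/dₒ = 250.5813/578 ≈ 0.43353.

0.434×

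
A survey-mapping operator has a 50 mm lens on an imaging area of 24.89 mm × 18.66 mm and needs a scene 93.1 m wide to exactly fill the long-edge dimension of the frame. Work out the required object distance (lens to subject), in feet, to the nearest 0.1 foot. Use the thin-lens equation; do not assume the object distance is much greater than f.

W: 93.1 m = 93100 mm.
Magnification m = w/W = dᵢ/dₒ; combined with 1/f = 1/dₒ + 1/dᵢ this gives dₒ = f·(1 + W/w).
dₒ = 50 mm × (1 + 93100/24.89) = 50 × 3741.4580 ≈ 187072.901 mm = 187072.901/304.8 ft = 613.756 ft.

613.8 ft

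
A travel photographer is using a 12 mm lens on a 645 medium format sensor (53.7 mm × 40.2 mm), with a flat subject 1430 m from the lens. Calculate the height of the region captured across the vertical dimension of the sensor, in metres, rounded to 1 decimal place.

4790.5 m

dₒ: 1430 m = 1.43e+06 mm.
Similar triangles through the lens centre give W/dₒ = h/dᵢ; with 1/f = 1/dₒ + 1/dᵢ this gives W = h·(dₒ − f)/f.
W = 40.2 mm × (1.43e+06 − 12) / 12 = 40.2 × 119165.6667 ≈ 4790459.800 mm = 4790.46 m.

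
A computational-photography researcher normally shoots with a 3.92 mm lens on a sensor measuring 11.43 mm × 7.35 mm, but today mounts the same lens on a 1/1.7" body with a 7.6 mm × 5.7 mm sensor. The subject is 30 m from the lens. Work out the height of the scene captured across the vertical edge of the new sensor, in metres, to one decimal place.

43.6 m

The focal length stays 3.92 mm; the relevant sensor dimension is now h = 5.7 mm. Object distance dₒ = 30 m = 30000 mm.
Thin-lens field height W = h·(dₒ − f)/f = 5.7 × (30000 − 3.92)/3.92 ≈ 43616.749 mm = 43.6167 m.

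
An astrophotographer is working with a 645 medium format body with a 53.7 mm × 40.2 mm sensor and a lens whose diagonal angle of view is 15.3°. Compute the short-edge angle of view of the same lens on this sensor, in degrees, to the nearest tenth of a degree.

Sensor diagonal = √(53.7² + 40.2²) = √4499.7300 ≈ 67.0800 mm.
From the diagonal AOV: f = 67.0800 / (2·tan(7.65°)) = 67.0800 / 0.26863 ≈ 249.7083 mm.
Short-edge AOV = 2·arctan(40.2 / (2 × 249.7083)) = 2·arctan(0.08049) ≈ 9.2041°.

9.2°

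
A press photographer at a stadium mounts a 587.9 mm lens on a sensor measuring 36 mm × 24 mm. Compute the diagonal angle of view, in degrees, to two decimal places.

Sensor diagonal = √(36² + 24²) = √1872.0000 ≈ 43.2666 mm.
Angle of view α = 2·arctan(d/2f) with d = 43.2666 mm and f = 587.9 mm.
d/2f = 0.03680; arctan(0.03680) ≈ 2.1074°, so α ≈ 4.2148°.

4.21°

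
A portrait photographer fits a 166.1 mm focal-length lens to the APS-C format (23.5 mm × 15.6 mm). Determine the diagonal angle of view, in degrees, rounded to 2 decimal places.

9.71°

Sensor diagonal = √(23.5² + 15.6²) = √795.6100 ≈ 28.2066 mm.
Angle of view α = 2·arctan(d/2f) with d = 28.2066 mm and f = 166.1 mm.
d/2f = 0.08491; arctan(0.08491) ≈ 4.8533°, so α ≈ 9.7065°.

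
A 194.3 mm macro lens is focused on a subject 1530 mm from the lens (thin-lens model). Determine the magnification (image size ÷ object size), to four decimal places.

Thin lens: 1/f = 1/dₒ + 1/dᵢ → 1/dᵢ = 1/194.3 − 1/1530 = 0.0044931 mm⁻¹, so dᵢ ≈ 222.5642 mm.
Magnification m = dᵢ/dₒ = 222.5642/1530 ≈ 0.14547.

0.1455×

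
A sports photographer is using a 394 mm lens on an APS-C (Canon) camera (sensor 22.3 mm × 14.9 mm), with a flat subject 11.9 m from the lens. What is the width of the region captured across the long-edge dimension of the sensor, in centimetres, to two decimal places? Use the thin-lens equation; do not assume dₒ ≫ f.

dₒ: 11.9 m = 11900 mm.
Similar triangles through the lens centre give W/dₒ = w/dᵢ; with 1/f = 1/dₒ + 1/dᵢ this gives W = w·(dₒ − f)/f.
W = 22.3 mm × (11900 − 394) / 394 = 22.3 × 29.2030 ≈ 651.228 mm = 65.1228 cm.

65.12 cm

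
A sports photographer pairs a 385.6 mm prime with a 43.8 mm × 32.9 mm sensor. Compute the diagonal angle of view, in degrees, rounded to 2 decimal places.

Sensor diagonal = √(43.8² + 32.9²) = √3000.8500 ≈ 54.7800 mm.
Angle of view α = 2·arctan(d/2f) with d = 54.7800 mm and f = 385.6 mm.
d/2f = 0.07103; arctan(0.07103) ≈ 4.0630°, so α ≈ 8.1260°.

8.13°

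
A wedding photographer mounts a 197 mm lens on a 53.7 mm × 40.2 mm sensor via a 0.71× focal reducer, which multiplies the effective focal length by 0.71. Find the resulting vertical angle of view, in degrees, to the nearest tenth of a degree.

Effective focal length f = 197 × 0.71 = 139.87 mm.
α = 2·arctan(40.2 / (2 × 139.87)) = 2·arctan(0.14370) ≈ 16.3554°.

16.4°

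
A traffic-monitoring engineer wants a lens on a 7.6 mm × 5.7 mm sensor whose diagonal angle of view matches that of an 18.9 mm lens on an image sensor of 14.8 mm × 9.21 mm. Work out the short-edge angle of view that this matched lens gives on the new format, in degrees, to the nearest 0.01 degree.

Sensor diagonal = √(14.8² + 9.21²) = √303.8641 ≈ 17.4317 mm.
Sensor diagonal = √(7.6² + 5.7²) = √90.2500 ≈ 9.5000 mm.
Equal diagonal AOV ⇒ f₂ = f₁ · 9.5000/17.4317 = 18.9 × 0.54498 ≈ 10.3002 mm.
Short-edge AOV on the new format = 2·arctan(5.7 / (2 × 10.3002)) = 2·arctan(0.27669) ≈ 30.9329°.

30.93°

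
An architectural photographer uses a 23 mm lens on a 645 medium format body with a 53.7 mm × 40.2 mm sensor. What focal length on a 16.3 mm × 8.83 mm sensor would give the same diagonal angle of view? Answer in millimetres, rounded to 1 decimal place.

Sensor diagonal = √(53.7² + 40.2²) = √4499.7300 ≈ 67.0800 mm.
Sensor diagonal = √(16.3² + 8.83²) = √343.6589 ≈ 18.5380 mm.
Equal angle of view means equal diagonal/f ratio, so f₂ = f₁ · (diagonal₂/diagonal₁) = 23 × 18.5380/67.0800.
f₂ = 23 × 0.27636 ≈ 6.356 mm.

6.4 mm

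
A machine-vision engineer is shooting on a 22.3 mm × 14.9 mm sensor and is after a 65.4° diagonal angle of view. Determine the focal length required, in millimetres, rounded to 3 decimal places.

20.888 mm

Sensor diagonal = √(22.3² + 14.9²) = √719.3000 ≈ 26.8198 mm.
From α = 2·arctan(d/2f) we get f = d / (2·tan(α/2)).
With d = 26.8198 mm and α/2 = 32.7°, tan(α/2) ≈ 0.64199, so f ≈ 26.8198 / 1.28398 ≈ 20.8880 mm.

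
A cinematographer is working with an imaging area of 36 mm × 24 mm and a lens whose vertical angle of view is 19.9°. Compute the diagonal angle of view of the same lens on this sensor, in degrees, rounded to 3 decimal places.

From the vertical AOV: f = 24 / (2·tan(9.95°)) = 24 / 0.35085 ≈ 68.4044 mm.
Sensor diagonal = √(36² + 24²) = √1872.0000 ≈ 43.2666 mm.
Diagonal AOV = 2·arctan(43.2666 / (2 × 68.4044)) = 2·arctan(0.31626) ≈ 35.0998°.

35.100°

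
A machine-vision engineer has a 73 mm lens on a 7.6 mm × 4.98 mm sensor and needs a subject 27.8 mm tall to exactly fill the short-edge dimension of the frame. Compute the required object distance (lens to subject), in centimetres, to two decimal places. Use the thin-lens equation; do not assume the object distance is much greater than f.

Magnification m = h/W = dᵢ/dₒ; combined with 1/f = 1/dₒ + 1/dᵢ this gives dₒ = f·(1 + W/h).
dₒ = 73 mm × (1 + 27.8/4.98) = 73 × 6.5823 ≈ 480.510 mm = 48.051 cm.

48.05 cm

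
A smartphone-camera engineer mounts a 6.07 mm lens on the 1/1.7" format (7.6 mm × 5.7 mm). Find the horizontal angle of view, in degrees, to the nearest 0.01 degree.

Angle of view α = 2·arctan(w/2f) with w = 7.6 mm and f = 6.07 mm.
w/2f = 0.62603; arctan(0.62603) ≈ 32.0478°, so α ≈ 64.0956°.

64.10°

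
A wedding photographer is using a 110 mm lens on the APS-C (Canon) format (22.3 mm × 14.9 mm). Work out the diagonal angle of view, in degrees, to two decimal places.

Sensor diagonal = √(22.3² + 14.9²) = √719.3000 ≈ 26.8198 mm.
Angle of view α = 2·arctan(d/2f) with d = 26.8198 mm and f = 110 mm.
d/2f = 0.12191; arctan(0.12191) ≈ 6.9505°, so α ≈ 13.9010°.

13.90°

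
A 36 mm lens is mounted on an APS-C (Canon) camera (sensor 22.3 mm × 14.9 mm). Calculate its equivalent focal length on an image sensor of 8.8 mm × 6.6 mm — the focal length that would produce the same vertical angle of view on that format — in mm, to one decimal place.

Equal angle of view means equal height/f ratio, so f₂ = f₁ · (height₂/height₁) = 36 × 6.6/14.9.
f₂ = 36 × 0.44295 ≈ 15.946 mm.

15.9 mm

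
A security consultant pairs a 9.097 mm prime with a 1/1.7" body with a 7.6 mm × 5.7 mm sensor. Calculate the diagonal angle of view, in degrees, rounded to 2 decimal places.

Sensor diagonal = √(7.6² + 5.7²) = √90.2500 ≈ 9.5000 mm.
Angle of view α = 2·arctan(d/2f) with d = 9.5000 mm and f = 9.097 mm.
d/2f = 0.52215; arctan(0.52215) ≈ 27.5713°, so α ≈ 55.1426°.

55.14°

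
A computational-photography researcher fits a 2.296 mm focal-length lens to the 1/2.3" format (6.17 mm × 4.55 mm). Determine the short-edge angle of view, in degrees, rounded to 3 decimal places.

Angle of view α = 2·arctan(h/2f) with h = 4.55 mm and f = 2.296 mm.
h/2f = 0.99085; arctan(0.99085) ≈ 44.7368°, so α ≈ 89.4735°.

89.474°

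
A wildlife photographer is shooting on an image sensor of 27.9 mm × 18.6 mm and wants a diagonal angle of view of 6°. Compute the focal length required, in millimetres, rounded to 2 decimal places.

Sensor diagonal = √(27.9² + 18.6²) = √1124.3700 ≈ 33.5316 mm.
From α = 2·arctan(d/2f) we get f = d / (2·tan(α/2)).
With d = 33.5316 mm and α/2 = 3°, tan(α/2) ≈ 0.05241, so f ≈ 33.5316 / 0.10482 ≈ 319.9108 mm.

319.91 mm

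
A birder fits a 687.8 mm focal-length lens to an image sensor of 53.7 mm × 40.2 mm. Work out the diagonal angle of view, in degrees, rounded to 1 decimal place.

5.6°

Sensor diagonal = √(53.7² + 40.2²) = √4499.7300 ≈ 67.0800 mm.
Angle of view α = 2·arctan(d/2f) with d = 67.0800 mm and f = 687.8 mm.
d/2f = 0.04876; arctan(0.04876) ≈ 2.7918°, so α ≈ 5.5835°.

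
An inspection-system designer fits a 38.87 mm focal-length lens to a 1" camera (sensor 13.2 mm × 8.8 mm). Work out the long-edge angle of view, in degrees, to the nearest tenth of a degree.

19.3°

Angle of view α = 2·arctan(w/2f) with w = 13.2 mm and f = 38.87 mm.
w/2f = 0.16980; arctan(0.16980) ≈ 9.6367°, so α ≈ 19.2735°.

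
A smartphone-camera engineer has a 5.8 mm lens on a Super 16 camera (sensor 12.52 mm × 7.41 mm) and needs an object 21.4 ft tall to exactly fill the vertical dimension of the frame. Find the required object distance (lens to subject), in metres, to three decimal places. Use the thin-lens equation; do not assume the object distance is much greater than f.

5.111 m

W: 21.4 ft × 304.8 mm/ft = 6522.72 mm.
Magnification m = h/W = dᵢ/dₒ; combined with 1/f = 1/dₒ + 1/dᵢ this gives dₒ = f·(1 + W/h).
dₒ = 5.8 mm × (1 + 6522.72/7.41) = 5.8 × 881.2591 ≈ 5111.303 mm = 5.1113 m.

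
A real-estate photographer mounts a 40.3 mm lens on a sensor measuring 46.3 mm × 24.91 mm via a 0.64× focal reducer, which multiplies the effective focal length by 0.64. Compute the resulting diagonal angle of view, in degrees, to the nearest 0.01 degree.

Effective focal length f = 40.3 × 0.64 = 25.792 mm.
Sensor diagonal = √(46.3² + 24.91²) = √2764.1981 ≈ 52.5756 mm.
α = 2·arctan(52.576 / (2 × 25.792)) = 2·arctan(1.01922) ≈ 91.0909°.

91.09°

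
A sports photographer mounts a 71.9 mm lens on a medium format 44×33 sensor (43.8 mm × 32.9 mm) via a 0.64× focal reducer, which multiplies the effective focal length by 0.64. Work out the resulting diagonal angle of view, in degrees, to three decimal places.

Effective focal length f = 71.9 × 0.64 = 46.016 mm.
Sensor diagonal = √(43.8² + 32.9²) = √3000.8500 ≈ 54.7800 mm.
α = 2·arctan(54.780 / (2 × 46.016)) = 2·arctan(0.59523) ≈ 61.5246°.

61.525°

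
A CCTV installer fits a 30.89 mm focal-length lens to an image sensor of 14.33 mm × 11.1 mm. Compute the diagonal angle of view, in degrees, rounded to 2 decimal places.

Sensor diagonal = √(14.33² + 11.1²) = √328.5589 ≈ 18.1262 mm.
Angle of view α = 2·arctan(d/2f) with d = 18.1262 mm and f = 30.89 mm.
d/2f = 0.29340; arctan(0.29340) ≈ 16.3516°, so α ≈ 32.7033°.

32.70°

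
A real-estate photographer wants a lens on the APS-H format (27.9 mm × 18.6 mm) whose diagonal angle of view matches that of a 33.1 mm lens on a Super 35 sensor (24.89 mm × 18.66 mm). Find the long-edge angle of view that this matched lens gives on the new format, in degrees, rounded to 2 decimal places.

42.71°

Sensor diagonal = √(24.89² + 18.66²) = √967.7077 ≈ 31.1080 mm.
Sensor diagonal = √(27.9² + 18.6²) = √1124.3700 ≈ 33.5316 mm.
Equal diagonal AOV ⇒ f₂ = f₁ · 33.5316/31.1080 = 33.1 × 1.07791 ≈ 35.6788 mm.
Long-edge AOV on the new format = 2·arctan(27.9 / (2 × 35.6788)) = 2·arctan(0.39099) ≈ 42.7098°.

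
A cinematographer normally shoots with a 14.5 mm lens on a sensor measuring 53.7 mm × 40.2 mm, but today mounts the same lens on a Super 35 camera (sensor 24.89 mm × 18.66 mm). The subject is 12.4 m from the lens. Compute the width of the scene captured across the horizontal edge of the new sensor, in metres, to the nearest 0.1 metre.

The focal length stays 14.5 mm; the relevant sensor dimension is now w = 24.89 mm. Object distance dₒ = 12.4 m = 12400 mm.
Thin-lens field width W = w·(dₒ − f)/f = 24.89 × (12400 − 14.5)/14.5 ≈ 21260.351 mm = 21.2604 m.

21.3 m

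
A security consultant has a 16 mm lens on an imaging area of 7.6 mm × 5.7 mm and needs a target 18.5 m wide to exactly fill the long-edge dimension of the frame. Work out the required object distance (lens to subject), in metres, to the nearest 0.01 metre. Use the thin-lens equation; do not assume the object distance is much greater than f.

W: 18.5 m = 18500 mm.
Magnification m = w/W = dᵢ/dₒ; combined with 1/f = 1/dₒ + 1/dᵢ this gives dₒ = f·(1 + W/w).
dₒ = 16 mm × (1 + 18500/7.6) = 16 × 2435.2105 ≈ 38963.368 mm = 38.9634 m.

38.96 m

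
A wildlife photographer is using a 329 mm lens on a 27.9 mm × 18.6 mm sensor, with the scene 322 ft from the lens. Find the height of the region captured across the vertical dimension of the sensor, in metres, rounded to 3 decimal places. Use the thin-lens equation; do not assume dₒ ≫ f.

5.530 m

dₒ: 322 ft × 304.8 mm/ft = 98145.60 mm.
Similar triangles through the lens centre give W/dₒ = h/dᵢ; with 1/f = 1/dₒ + 1/dᵢ this gives W = h·(dₒ − f)/f.
W = 18.6 mm × (98145.6 − 329) / 329 = 18.6 × 297.3149 ≈ 5530.057 mm = 5.53006 m.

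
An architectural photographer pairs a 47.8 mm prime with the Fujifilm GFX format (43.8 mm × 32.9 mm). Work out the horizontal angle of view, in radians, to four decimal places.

Angle of view α = 2·arctan(w/2f) with w = 43.8 mm and f = 47.8 mm.
w/2f = 0.45816; arctan(0.45816) ≈ 0.4296 rad, so α ≈ 0.8592 rad.

0.8592 rad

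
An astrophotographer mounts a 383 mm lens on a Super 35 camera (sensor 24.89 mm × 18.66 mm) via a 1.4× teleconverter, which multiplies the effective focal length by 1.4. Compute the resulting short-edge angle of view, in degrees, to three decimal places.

1.994°

Effective focal length f = 383 × 1.4 = 536.2 mm.
α = 2·arctan(18.66 / (2 × 536.2)) = 2·arctan(0.01740) ≈ 1.9937°.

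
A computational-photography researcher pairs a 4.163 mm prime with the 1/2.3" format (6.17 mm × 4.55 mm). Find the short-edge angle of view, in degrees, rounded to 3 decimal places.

Angle of view α = 2·arctan(h/2f) with h = 4.55 mm and f = 4.163 mm.
h/2f = 0.54648; arctan(0.54648) ≈ 28.6558°, so α ≈ 57.3115°.

57.312°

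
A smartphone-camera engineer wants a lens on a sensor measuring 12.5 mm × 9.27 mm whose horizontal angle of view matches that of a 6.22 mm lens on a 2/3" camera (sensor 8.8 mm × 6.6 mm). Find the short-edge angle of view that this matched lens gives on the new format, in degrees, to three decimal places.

55.363°

Equal horizontal AOV ⇒ f₂ = f₁ · 12.5/8.8 = 6.22 × 1.42045 ≈ 8.8352 mm.
Short-edge AOV on the new format = 2·arctan(9.27 / (2 × 8.8352)) = 2·arctan(0.52460) ≈ 55.3634°.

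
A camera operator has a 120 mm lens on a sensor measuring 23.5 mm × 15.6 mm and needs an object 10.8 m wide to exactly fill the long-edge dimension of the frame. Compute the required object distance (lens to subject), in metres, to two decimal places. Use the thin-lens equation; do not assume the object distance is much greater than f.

W: 10.8 m = 10800 mm.
Magnification m = w/W = dᵢ/dₒ; combined with 1/f = 1/dₒ + 1/dᵢ this gives dₒ = f·(1 + W/w).
dₒ = 120 mm × (1 + 10800/23.5) = 120 × 460.5745 ≈ 55268.936 mm = 55.2689 m.

55.27 m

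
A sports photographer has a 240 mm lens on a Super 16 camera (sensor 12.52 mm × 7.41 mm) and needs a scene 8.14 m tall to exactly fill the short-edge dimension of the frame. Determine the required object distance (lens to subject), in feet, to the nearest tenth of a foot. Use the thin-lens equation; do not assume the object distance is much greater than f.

W: 8.14 m = 8140 mm.
Magnification m = h/W = dᵢ/dₒ; combined with 1/f = 1/dₒ + 1/dᵢ this gives dₒ = f·(1 + W/h).
dₒ = 240 mm × (1 + 8140/7.41) = 240 × 1099.5155 ≈ 263883.725 mm = 263883.725/304.8 ft = 865.76 ft.

865.8 ft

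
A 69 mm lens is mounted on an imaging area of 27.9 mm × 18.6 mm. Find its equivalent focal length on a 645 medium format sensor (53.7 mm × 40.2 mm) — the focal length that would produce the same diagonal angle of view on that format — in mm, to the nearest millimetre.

138 mm

Sensor diagonal = √(27.9² + 18.6²) = √1124.3700 ≈ 33.5316 mm.
Sensor diagonal = √(53.7² + 40.2²) = √4499.7300 ≈ 67.0800 mm.
Equal angle of view means equal diagonal/f ratio, so f₂ = f₁ · (diagonal₂/diagonal₁) = 69 × 67.0800/33.5316.
f₂ = 69 × 2.00050 ≈ 138.035 mm.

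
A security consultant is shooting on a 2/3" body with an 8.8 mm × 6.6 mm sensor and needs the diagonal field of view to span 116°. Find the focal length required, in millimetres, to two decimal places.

3.44 mm

Sensor diagonal = √(8.8² + 6.6²) = √121.0000 ≈ 11.0000 mm.
From α = 2·arctan(d/2f) we get f = d / (2·tan(α/2)).
With d = 11.0000 mm and α/2 = 58°, tan(α/2) ≈ 1.60033, so f ≈ 11.0000 / 3.20067 ≈ 3.4368 mm.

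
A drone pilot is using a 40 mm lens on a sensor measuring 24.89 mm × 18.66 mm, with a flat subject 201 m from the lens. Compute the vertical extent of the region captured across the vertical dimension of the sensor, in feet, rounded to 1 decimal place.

dₒ: 201 m = 201000 mm.
Similar triangles through the lens centre give W/dₒ = h/dᵢ; with 1/f = 1/dₒ + 1/dᵢ this gives W = h·(dₒ − f)/f.
W = 18.66 mm × (201000 − 40) / 40 = 18.66 × 5024.0000 ≈ 93747.840 mm = 93747.840/304.8 ft = 307.572 ft.

307.6 ft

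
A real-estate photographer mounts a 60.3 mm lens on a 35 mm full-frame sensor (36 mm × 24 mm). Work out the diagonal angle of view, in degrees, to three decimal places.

39.472°

Sensor diagonal = √(36² + 24²) = √1872.0000 ≈ 43.2666 mm.
Angle of view α = 2·arctan(d/2f) with d = 43.2666 mm and f = 60.3 mm.
d/2f = 0.35876; arctan(0.35876) ≈ 19.7360°, so α ≈ 39.4720°.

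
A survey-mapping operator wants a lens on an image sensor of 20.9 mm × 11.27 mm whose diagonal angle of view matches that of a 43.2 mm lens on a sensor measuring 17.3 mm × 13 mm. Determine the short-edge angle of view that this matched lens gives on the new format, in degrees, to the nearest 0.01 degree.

Sensor diagonal = √(17.3² + 13²) = √468.2900 ≈ 21.6400 mm.
Sensor diagonal = √(20.9² + 11.27²) = √563.8229 ≈ 23.7450 mm.
Equal diagonal AOV ⇒ f₂ = f₁ · 23.7450/21.6400 = 43.2 × 1.09727 ≈ 47.4021 mm.
Short-edge AOV on the new format = 2·arctan(11.27 / (2 × 47.4021)) = 2·arctan(0.11888) ≈ 13.5586°.

13.56°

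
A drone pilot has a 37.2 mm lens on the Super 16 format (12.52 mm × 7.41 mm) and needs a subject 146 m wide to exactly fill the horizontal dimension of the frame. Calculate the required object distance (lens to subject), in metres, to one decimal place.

433.8 m

W: 146 m = 146000 mm.
Magnification m = w/W = dᵢ/dₒ; combined with 1/f = 1/dₒ + 1/dᵢ this gives dₒ = f·(1 + W/w).
dₒ = 37.2 mm × (1 + 146000/12.52) = 37.2 × 11662.3419 ≈ 433839.117 mm = 433.839 m.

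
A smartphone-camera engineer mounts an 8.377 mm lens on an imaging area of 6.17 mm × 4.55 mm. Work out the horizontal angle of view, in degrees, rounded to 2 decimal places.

Angle of view α = 2·arctan(w/2f) with w = 6.17 mm and f = 8.377 mm.
w/2f = 0.36827; arctan(0.36827) ≈ 20.2173°, so α ≈ 40.4345°.

40.43°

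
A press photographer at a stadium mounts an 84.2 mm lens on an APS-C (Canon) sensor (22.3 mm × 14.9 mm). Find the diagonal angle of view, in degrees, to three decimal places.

18.098°

Sensor diagonal = √(22.3² + 14.9²) = √719.3000 ≈ 26.8198 mm.
Angle of view α = 2·arctan(d/2f) with d = 26.8198 mm and f = 84.2 mm.
d/2f = 0.15926; arctan(0.15926) ≈ 9.0491°, so α ≈ 18.0981°.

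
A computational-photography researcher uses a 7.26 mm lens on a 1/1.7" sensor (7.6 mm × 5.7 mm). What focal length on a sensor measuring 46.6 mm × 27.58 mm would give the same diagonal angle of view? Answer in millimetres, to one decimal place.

41.4 mm

Sensor diagonal = √(7.6² + 5.7²) = √90.2500 ≈ 9.5000 mm.
Sensor diagonal = √(46.6² + 27.58²) = √2932.2164 ≈ 54.1499 mm.
Equal angle of view means equal diagonal/f ratio, so f₂ = f₁ · (diagonal₂/diagonal₁) = 7.26 × 54.1499/9.5000.
f₂ = 7.26 × 5.69999 ≈ 41.382 mm.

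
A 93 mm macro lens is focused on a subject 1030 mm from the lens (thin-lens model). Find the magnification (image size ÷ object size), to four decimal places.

Thin lens: 1/f = 1/dₒ + 1/dᵢ → 1/dᵢ = 1/93 − 1/1030 = 0.0097818 mm⁻¹, so dᵢ ≈ 102.2305 mm.
Magnification m = dᵢ/dₒ = 102.2305/1030 ≈ 0.09925.

0.0993×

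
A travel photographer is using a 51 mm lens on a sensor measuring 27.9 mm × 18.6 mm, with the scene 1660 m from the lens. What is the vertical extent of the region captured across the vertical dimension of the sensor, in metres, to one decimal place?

605.4 m

dₒ: 1660 m = 1.66e+06 mm.
Similar triangles through the lens centre give W/dₒ = h/dᵢ; with 1/f = 1/dₒ + 1/dᵢ this gives W = h·(dₒ − f)/f.
W = 18.6 mm × (1.66e+06 − 51) / 51 = 18.6 × 32548.0196 ≈ 605393.165 mm = 605.393 m.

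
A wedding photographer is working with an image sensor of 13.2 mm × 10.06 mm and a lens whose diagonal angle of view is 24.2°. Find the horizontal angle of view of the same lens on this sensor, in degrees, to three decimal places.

Sensor diagonal = √(13.2² + 10.06²) = √275.4436 ≈ 16.5965 mm.
From the diagonal AOV: f = 16.5965 / (2·tan(12.1°)) = 16.5965 / 0.42876 ≈ 38.7079 mm.
Horizontal AOV = 2·arctan(13.2 / (2 × 38.7079)) = 2·arctan(0.17051) ≈ 19.3527°.

19.353°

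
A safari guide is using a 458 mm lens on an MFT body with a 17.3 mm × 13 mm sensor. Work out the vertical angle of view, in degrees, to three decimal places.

Angle of view α = 2·arctan(h/2f) with h = 13 mm and f = 458 mm.
h/2f = 0.01419; arctan(0.01419) ≈ 0.8131°, so α ≈ 1.6262°.

1.626°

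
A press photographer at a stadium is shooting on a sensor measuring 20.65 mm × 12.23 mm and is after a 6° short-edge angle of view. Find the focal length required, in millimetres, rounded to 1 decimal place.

116.7 mm

From α = 2·arctan(h/2f) we get f = h / (2·tan(α/2)).
With h = 12.23 mm and α/2 = 3°, tan(α/2) ≈ 0.05241, so f ≈ 12.23 / 0.10482 ≈ 116.6812 mm.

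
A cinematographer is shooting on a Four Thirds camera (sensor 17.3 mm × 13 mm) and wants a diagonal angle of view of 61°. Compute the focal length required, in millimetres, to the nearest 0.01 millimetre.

18.37 mm

Sensor diagonal = √(17.3² + 13²) = √468.2900 ≈ 21.6400 mm.
From α = 2·arctan(d/2f) we get f = d / (2·tan(α/2)).
With d = 21.6400 mm and α/2 = 30.5°, tan(α/2) ≈ 0.58905, so f ≈ 21.6400 / 1.17809 ≈ 18.3687 mm.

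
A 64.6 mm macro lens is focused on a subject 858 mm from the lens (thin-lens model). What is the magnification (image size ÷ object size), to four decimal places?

0.0814×

Thin lens: 1/f = 1/dₒ + 1/dᵢ → 1/dᵢ = 1/64.6 − 1/858 = 0.0143144 mm⁻¹, so dᵢ ≈ 69.8598 mm.
Magnification m = dᵢ/dₒ = 69.8598/858 ≈ 0.08142.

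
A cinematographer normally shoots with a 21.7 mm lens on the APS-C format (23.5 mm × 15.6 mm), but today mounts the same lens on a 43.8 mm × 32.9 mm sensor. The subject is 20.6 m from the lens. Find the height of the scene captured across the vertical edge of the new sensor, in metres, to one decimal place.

31.2 m

The focal length stays 21.7 mm; the relevant sensor dimension is now h = 32.9 mm. Object distance dₒ = 20.6 m = 20600 mm.
Thin-lens field height W = h·(dₒ − f)/f = 32.9 × (20600 − 21.7)/21.7 ≈ 31199.358 mm = 31.1994 m.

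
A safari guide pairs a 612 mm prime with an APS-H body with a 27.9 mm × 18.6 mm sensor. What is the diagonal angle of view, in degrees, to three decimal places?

Sensor diagonal = √(27.9² + 18.6²) = √1124.3700 ≈ 33.5316 mm.
Angle of view α = 2·arctan(d/2f) with d = 33.5316 mm and f = 612 mm.
d/2f = 0.02740; arctan(0.02740) ≈ 1.5692°, so α ≈ 3.1385°.

3.138°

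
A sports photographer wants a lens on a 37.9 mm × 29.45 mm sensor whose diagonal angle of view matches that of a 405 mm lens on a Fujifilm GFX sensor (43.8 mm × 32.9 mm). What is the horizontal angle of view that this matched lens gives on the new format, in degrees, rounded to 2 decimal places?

6.11°

Sensor diagonal = √(43.8² + 32.9²) = √3000.8500 ≈ 54.7800 mm.
Sensor diagonal = √(37.9² + 29.45²) = √2303.7125 ≈ 47.9970 mm.
Equal diagonal AOV ⇒ f₂ = f₁ · 47.9970/54.7800 = 405 × 0.87618 ≈ 354.8518 mm.
Horizontal AOV on the new format = 2·arctan(37.9 / (2 × 354.8518)) = 2·arctan(0.05340) ≈ 6.1137°.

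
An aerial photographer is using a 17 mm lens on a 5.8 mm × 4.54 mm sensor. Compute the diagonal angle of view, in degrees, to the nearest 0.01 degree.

24.45°

Sensor diagonal = √(5.8² + 4.54²) = √54.2516 ≈ 7.3656 mm.
Angle of view α = 2·arctan(d/2f) with d = 7.3656 mm and f = 17 mm.
d/2f = 0.21663; arctan(0.21663) ≈ 12.2234°, so α ≈ 24.4467°.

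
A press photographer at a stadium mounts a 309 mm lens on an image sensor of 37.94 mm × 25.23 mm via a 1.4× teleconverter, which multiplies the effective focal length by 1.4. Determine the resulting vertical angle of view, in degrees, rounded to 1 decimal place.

Effective focal length f = 309 × 1.4 = 432.6 mm.
α = 2·arctan(25.23 / (2 × 432.6)) = 2·arctan(0.02916) ≈ 3.3406°.

3.3°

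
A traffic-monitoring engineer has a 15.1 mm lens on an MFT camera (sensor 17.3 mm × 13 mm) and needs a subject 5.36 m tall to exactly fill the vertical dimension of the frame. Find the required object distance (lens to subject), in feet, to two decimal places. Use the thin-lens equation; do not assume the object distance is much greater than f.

20.48 ft

W: 5.36 m = 5360 mm.
Magnification m = h/W = dᵢ/dₒ; combined with 1/f = 1/dₒ + 1/dᵢ this gives dₒ = f·(1 + W/h).
dₒ = 15.1 mm × (1 + 5360/13) = 15.1 × 413.3077 ≈ 6240.946 mm = 6240.946/304.8 ft = 20.4755 ft.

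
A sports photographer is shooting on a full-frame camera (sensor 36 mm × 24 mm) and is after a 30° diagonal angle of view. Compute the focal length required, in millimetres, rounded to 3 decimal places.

Sensor diagonal = √(36² + 24²) = √1872.0000 ≈ 43.2666 mm.
From α = 2·arctan(d/2f) we get f = d / (2·tan(α/2)).
With d = 43.2666 mm and α/2 = 15°, tan(α/2) ≈ 0.26795, so f ≈ 43.2666 / 0.53590 ≈ 80.7366 mm.

80.737 mm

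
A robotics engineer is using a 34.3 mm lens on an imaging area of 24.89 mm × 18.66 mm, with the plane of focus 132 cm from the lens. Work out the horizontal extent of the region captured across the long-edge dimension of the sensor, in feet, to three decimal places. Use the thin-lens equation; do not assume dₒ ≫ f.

3.061 ft

dₒ: 132 cm = 1320 mm.
Similar triangles through the lens centre give W/dₒ = w/dᵢ; with 1/f = 1/dₒ + 1/dᵢ this gives W = w·(dₒ − f)/f.
W = 24.89 mm × (1320 − 34.3) / 34.3 = 24.89 × 37.4840 ≈ 932.976 mm = 932.976/304.8 ft = 3.06094 ft.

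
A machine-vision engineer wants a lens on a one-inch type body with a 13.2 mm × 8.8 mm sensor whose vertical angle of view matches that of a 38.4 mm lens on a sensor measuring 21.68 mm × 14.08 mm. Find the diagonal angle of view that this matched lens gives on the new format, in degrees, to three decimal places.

36.578°

Equal vertical AOV ⇒ f₂ = f₁ · 8.8/14.08 = 38.4 × 0.62500 ≈ 24.0000 mm.
Sensor diagonal = √(13.2² + 8.8²) = √251.6800 ≈ 15.8644 mm.
Diagonal AOV on the new format = 2·arctan(15.8644 / (2 × 24.0000)) = 2·arctan(0.33051) ≈ 36.5784°.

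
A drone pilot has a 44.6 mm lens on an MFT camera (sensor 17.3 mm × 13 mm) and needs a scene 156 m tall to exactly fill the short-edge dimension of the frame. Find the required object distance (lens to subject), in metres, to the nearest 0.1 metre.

535.2 m

W: 156 m = 156000 mm.
Magnification m = h/W = dᵢ/dₒ; combined with 1/f = 1/dₒ + 1/dᵢ this gives dₒ = f·(1 + W/h).
dₒ = 44.6 mm × (1 + 156000/13) = 44.6 × 12001.0000 ≈ 535244.600 mm = 535.245 m.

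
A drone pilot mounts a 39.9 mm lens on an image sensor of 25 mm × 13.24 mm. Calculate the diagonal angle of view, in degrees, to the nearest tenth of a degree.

Sensor diagonal = √(25² + 13.24²) = √800.2976 ≈ 28.2895 mm.
Angle of view α = 2·arctan(d/2f) with d = 28.2895 mm and f = 39.9 mm.
d/2f = 0.35451; arctan(0.35451) ≈ 19.5197°, so α ≈ 39.0394°.

39.0°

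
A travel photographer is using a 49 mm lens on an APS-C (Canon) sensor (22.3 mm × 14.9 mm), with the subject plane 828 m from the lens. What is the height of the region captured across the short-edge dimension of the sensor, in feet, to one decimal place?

826.0 ft

dₒ: 828 m = 828000 mm.
Similar triangles through the lens centre give W/dₒ = h/dᵢ; with 1/f = 1/dₒ + 1/dᵢ this gives W = h·(dₒ − f)/f.
W = 14.9 mm × (828000 − 49) / 49 = 14.9 × 16896.9592 ≈ 251764.692 mm = 251764.692/304.8 ft = 826 ft.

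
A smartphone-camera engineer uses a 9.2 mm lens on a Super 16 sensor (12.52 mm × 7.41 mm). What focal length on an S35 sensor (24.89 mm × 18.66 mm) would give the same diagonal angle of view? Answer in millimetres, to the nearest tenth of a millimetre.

19.7 mm

Sensor diagonal = √(12.52² + 7.41²) = √211.6585 ≈ 14.5485 mm.
Sensor diagonal = √(24.89² + 18.66²) = √967.7077 ≈ 31.1080 mm.
Equal angle of view means equal diagonal/f ratio, so f₂ = f₁ · (diagonal₂/diagonal₁) = 9.2 × 31.1080/14.5485.
f₂ = 9.2 × 2.13823 ≈ 19.672 mm.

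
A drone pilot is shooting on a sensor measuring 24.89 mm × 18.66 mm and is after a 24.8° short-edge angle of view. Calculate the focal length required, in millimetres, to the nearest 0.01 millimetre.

From α = 2·arctan(h/2f) we get f = h / (2·tan(α/2)).
With h = 18.66 mm and α/2 = 12.4°, tan(α/2) ≈ 0.21986, so f ≈ 18.66 / 0.43973 ≈ 42.4353 mm.

42.44 mm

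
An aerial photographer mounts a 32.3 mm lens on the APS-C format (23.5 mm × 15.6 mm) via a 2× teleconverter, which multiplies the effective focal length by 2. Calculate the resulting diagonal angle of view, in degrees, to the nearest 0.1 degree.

Effective focal length f = 32.3 × 2 = 64.6 mm.
Sensor diagonal = √(23.5² + 15.6²) = √795.6100 ≈ 28.2066 mm.
α = 2·arctan(28.207 / (2 × 64.6)) = 2·arctan(0.21832) ≈ 24.6308°.

24.6°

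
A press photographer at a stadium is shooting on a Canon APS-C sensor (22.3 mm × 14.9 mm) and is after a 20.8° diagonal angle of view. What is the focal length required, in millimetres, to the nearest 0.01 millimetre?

Sensor diagonal = √(22.3² + 14.9²) = √719.3000 ≈ 26.8198 mm.
From α = 2·arctan(d/2f) we get f = d / (2·tan(α/2)).
With d = 26.8198 mm and α/2 = 10.4°, tan(α/2) ≈ 0.18353, so f ≈ 26.8198 / 0.36707 ≈ 73.0647 mm.

73.06 mm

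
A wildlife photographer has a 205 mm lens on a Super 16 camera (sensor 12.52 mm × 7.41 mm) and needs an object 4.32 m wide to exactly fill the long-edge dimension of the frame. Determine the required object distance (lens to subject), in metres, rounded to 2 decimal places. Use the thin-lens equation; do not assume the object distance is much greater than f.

W: 4.32 m = 4320 mm.
Magnification m = w/W = dᵢ/dₒ; combined with 1/f = 1/dₒ + 1/dᵢ this gives dₒ = f·(1 + W/w).
dₒ = 205 mm × (1 + 4320/12.52) = 205 × 346.0479 ≈ 70939.824 mm = 70.9398 m.

70.94 m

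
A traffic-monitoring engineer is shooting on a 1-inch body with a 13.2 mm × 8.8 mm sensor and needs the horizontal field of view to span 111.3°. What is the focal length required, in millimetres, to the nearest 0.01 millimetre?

4.51 mm

From α = 2·arctan(w/2f) we get f = w / (2·tan(α/2)).
With w = 13.2 mm and α/2 = 55.65°, tan(α/2) ≈ 1.46320, so f ≈ 13.2 / 2.92640 ≈ 4.5107 mm.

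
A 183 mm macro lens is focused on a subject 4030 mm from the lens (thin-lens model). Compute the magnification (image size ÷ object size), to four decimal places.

Thin lens: 1/f = 1/dₒ + 1/dᵢ → 1/dᵢ = 1/183 − 1/4030 = 0.0052163 mm⁻¹, so dᵢ ≈ 191.7052 mm.
Magnification m = dᵢ/dₒ = 191.7052/4030 ≈ 0.04757.

0.0476×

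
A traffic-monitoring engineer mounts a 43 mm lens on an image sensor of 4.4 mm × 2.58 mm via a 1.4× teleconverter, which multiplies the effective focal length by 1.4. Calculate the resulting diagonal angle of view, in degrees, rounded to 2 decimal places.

Effective focal length f = 43 × 1.4 = 60.2 mm.
Sensor diagonal = √(4.4² + 2.58²) = √26.0164 ≈ 5.1006 mm.
α = 2·arctan(5.101 / (2 × 60.2)) = 2·arctan(0.04236) ≈ 4.8517°.

4.85°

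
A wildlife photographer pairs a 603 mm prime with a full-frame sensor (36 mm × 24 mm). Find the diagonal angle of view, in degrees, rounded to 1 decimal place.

Sensor diagonal = √(36² + 24²) = √1872.0000 ≈ 43.2666 mm.
Angle of view α = 2·arctan(d/2f) with d = 43.2666 mm and f = 603 mm.
d/2f = 0.03588; arctan(0.03588) ≈ 2.0547°, so α ≈ 4.1093°.

4.1°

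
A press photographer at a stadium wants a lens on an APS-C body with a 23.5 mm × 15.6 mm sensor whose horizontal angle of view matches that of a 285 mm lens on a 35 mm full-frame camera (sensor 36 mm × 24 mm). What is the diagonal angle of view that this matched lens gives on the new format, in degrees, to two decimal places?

Equal horizontal AOV ⇒ f₂ = f₁ · 23.5/36 = 285 × 0.65278 ≈ 186.0417 mm.
Sensor diagonal = √(23.5² + 15.6²) = √795.6100 ≈ 28.2066 mm.
Diagonal AOV on the new format = 2·arctan(28.2066 / (2 × 186.0417)) = 2·arctan(0.07581) ≈ 8.6703°.

8.67°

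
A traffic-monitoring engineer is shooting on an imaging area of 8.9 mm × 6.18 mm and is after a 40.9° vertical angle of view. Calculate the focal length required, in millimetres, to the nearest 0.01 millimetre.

From α = 2·arctan(h/2f) we get f = h / (2·tan(α/2)).
With h = 6.18 mm and α/2 = 20.45°, tan(α/2) ≈ 0.37289, so f ≈ 6.18 / 0.74578 ≈ 8.2866 mm.

8.29 mm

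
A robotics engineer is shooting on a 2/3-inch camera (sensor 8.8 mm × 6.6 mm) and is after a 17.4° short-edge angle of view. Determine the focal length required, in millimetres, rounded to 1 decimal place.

21.6 mm

From α = 2·arctan(h/2f) we get f = h / (2·tan(α/2)).
With h = 6.6 mm and α/2 = 8.7°, tan(α/2) ≈ 0.15302, so f ≈ 6.6 / 0.30604 ≈ 21.5656 mm.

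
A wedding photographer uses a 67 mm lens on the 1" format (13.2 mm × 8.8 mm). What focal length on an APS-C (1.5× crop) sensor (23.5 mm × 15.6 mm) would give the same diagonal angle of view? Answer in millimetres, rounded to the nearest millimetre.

Sensor diagonal = √(13.2² + 8.8²) = √251.6800 ≈ 15.8644 mm.
Sensor diagonal = √(23.5² + 15.6²) = √795.6100 ≈ 28.2066 mm.
Equal angle of view means equal diagonal/f ratio, so f₂ = f₁ · (diagonal₂/diagonal₁) = 67 × 28.2066/15.8644.
f₂ = 67 × 1.77798 ≈ 119.124 mm.

119 mm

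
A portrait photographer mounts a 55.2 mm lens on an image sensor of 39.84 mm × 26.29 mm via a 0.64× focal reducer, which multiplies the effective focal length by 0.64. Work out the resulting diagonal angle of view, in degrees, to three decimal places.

Effective focal length f = 55.2 × 0.64 = 35.328 mm.
Sensor diagonal = √(39.84² + 26.29²) = √2278.3897 ≈ 47.7325 mm.
α = 2·arctan(47.732 / (2 × 35.328)) = 2·arctan(0.67556) ≈ 68.0829°.

68.083°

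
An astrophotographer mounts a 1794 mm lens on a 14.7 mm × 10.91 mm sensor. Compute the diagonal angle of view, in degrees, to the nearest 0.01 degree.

0.58°

Sensor diagonal = √(14.7² + 10.91²) = √335.1181 ≈ 18.3062 mm.
Angle of view α = 2·arctan(d/2f) with d = 18.3062 mm and f = 1794 mm.
d/2f = 0.00510; arctan(0.00510) ≈ 0.2923°, so α ≈ 0.5846°.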